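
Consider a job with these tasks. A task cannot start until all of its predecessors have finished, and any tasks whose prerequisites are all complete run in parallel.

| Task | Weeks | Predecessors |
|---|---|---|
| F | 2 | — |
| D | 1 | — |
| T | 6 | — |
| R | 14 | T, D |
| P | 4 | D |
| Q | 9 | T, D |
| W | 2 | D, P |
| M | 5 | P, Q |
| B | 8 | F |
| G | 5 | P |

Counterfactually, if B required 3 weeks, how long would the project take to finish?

20

Actual critical path: T→R = 6+14 = 20 ⇒ 20 weeks.
B is off the critical path — its longest chain is 10 weeks, giving 10 of slack.
The critical path is still T→R; finish is now 20 weeks.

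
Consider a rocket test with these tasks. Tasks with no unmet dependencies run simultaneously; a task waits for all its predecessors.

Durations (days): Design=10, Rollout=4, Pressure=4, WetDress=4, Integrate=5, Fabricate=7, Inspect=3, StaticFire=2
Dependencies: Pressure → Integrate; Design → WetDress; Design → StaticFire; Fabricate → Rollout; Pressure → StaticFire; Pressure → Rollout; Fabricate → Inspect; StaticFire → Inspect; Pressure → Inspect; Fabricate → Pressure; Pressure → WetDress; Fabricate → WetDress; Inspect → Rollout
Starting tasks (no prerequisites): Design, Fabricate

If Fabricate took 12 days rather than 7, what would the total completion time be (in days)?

25

The binding path is Fabricate→Pressure→StaticFire→Inspect→Rollout = 7+4+2+3+4 = 20; finish at 20 days.
Fabricate lies on that path, so at 12 days the path becomes 25 days.
The critical path is still Fabricate→Pressure→StaticFire→Inspect→Rollout; finish is now 25 days.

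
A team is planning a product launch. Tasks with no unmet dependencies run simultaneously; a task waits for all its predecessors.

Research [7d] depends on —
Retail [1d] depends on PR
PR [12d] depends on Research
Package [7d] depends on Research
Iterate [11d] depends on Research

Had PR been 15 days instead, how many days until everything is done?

Actual critical path: Research→PR→Retail = 7+12+1 = 20 ⇒ 20 days.
PR lies on that path, so at 15 days the path becomes 23 days.
The critical path is still Research→PR→Retail; finish is now 23 days.

23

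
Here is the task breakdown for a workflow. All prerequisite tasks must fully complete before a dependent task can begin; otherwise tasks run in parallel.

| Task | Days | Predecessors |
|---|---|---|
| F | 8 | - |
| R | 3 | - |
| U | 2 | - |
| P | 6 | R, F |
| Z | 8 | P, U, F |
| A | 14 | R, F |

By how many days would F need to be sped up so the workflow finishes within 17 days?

5

Current finish: 22 days; target: 17.
F is on every critical path, so each day cut from F cuts the finish by one (this holds down to a finish of 17).
Need 22 − 17 = 5 days off F → F becomes 3 days, finish becomes 17.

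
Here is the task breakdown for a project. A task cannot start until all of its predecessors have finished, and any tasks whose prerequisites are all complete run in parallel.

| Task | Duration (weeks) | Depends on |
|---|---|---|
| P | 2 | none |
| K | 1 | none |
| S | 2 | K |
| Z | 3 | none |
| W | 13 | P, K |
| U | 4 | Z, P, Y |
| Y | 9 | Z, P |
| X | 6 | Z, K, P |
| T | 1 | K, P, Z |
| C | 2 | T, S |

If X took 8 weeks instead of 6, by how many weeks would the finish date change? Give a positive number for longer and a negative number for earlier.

Actual critical path: Z→Y→U = 3+9+4 = 16 ⇒ 16 weeks.
X has 7 weeks of float (longest path through it is 9).
The critical path is still Z→Y→U; finish is now 16 weeks.
Change in finish: 16 − 16 = +0 weeks.

0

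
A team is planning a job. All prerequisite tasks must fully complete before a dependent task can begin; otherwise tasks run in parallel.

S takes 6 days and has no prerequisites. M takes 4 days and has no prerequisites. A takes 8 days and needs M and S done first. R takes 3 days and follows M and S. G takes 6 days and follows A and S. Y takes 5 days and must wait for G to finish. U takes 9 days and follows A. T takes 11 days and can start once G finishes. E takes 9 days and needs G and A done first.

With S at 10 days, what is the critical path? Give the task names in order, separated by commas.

S, A, G, T

Critical path before the change: S→A→G→T = 6+8+6+11 = 31 giving 31 days.
S lies on that path, so at 10 days the path becomes 35 days.
That remains the longest chain; total 35 days.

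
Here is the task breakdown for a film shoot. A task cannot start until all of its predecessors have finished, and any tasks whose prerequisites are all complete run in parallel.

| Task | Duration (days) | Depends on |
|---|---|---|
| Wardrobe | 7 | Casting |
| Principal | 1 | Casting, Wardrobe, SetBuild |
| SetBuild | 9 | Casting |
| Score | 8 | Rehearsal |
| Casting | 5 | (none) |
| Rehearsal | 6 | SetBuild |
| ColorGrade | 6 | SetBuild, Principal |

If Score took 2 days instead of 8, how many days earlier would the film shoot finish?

The binding path is Casting→SetBuild→Rehearsal→Score = 5+9+6+8 = 28; finish at 28 days.
Since Score is critical, the -6 change carries straight to that chain (now 22 days).
The critical path is still Casting→SetBuild→Rehearsal→Score; finish is now 22 days.
Change in finish: 22 − 28 = -6 days.

6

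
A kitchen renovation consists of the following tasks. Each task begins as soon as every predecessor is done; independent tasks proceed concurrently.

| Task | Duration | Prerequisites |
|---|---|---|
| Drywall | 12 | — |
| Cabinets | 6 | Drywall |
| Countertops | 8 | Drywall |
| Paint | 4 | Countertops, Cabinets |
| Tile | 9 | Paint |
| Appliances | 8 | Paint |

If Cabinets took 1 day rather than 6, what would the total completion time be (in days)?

33

As given, the longest chain is Drywall→Countertops→Paint→Tile = 12+8+4+9 = 33, so the finish is 33 days.
Cabinets is off the critical path — its longest chain is 31 days, giving 2 of slack.
That remains the longest chain; total 33 days.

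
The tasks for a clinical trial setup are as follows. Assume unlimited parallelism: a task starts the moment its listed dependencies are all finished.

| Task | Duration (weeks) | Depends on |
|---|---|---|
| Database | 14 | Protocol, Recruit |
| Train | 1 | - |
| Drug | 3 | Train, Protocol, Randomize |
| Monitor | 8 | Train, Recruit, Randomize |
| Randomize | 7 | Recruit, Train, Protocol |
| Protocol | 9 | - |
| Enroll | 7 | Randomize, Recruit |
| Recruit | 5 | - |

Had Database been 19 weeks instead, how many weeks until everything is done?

28

Baseline: Protocol→Randomize→Monitor = 9+7+8 = 24 → 24 weeks.
Database is off the critical path — its longest chain is 23 weeks, giving 1 of slack.
New critical path: Protocol→Database = 9+19 = 28 ⇒ 28 weeks.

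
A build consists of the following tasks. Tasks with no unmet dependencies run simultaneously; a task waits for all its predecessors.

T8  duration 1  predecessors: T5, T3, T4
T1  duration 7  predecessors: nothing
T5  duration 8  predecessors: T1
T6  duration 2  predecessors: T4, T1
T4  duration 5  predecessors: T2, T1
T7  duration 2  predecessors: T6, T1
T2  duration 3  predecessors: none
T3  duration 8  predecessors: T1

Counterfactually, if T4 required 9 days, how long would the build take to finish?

20

Critical path before the change: T1→T4→T6→T7 = 7+5+2+2 = 16 giving 16 days.
T4 lies on that path, so at 9 days the path becomes 20 days.
The critical path is still T1→T4→T6→T7; finish is now 20 days.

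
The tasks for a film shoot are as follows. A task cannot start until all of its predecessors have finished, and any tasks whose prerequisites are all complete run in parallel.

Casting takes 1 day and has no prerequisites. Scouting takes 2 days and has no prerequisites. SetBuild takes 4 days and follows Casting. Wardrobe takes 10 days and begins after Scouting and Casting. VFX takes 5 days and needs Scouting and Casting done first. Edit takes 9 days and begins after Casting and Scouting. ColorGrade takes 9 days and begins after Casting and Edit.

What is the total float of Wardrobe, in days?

Critical path: Scouting→Edit→ColorGrade = 2+9+9 = 20, so the finish is 20 days.
The longest chain containing Wardrobe totals 12 days.
So Wardrobe can slip 20 − 12 = 8 days.

8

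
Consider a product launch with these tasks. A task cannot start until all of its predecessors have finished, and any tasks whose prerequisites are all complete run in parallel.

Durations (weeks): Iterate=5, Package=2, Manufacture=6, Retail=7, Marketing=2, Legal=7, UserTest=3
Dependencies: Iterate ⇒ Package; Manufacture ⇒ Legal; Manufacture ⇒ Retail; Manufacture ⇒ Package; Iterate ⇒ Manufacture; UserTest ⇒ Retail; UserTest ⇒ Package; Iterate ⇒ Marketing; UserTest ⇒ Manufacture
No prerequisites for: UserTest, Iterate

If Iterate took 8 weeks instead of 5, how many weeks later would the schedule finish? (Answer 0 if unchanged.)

Critical path before the change: Iterate→Manufacture→Retail = 5+6+7 = 18 giving 18 weeks.
Iterate lies on that path, so at 8 weeks the path becomes 21 weeks.
The critical path is still Iterate→Manufacture→Retail; finish is now 21 weeks.
Change in finish: 21 − 18 = +3 weeks.

3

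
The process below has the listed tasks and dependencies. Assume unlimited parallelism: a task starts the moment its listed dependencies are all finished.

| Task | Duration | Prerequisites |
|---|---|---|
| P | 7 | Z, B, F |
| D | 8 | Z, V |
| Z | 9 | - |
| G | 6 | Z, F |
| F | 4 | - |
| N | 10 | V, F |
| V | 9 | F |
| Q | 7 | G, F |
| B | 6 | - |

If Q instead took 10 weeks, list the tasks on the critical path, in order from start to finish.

As given, the longest chain is F→V→N = 4+9+10 = 23, so the finish is 23 weeks.
Q is off the critical path — its longest chain is 22 weeks, giving 1 of slack.
New critical path: Z→G→Q = 9+6+10 = 25 ⇒ 25 weeks.

Z, G, Q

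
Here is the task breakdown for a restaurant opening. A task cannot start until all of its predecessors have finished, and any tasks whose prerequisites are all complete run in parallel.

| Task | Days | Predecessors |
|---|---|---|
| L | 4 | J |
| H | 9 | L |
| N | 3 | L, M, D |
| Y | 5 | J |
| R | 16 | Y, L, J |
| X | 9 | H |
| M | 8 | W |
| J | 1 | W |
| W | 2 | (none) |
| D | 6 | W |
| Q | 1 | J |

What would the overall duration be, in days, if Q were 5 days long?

25

Critical path before the change: W→J→L→H→X = 2+1+4+9+9 = 25 giving 25 days.
The longest path through Q is only 4 days, so Q has float 21.
No other chain overtakes it, so the finish is 25 days.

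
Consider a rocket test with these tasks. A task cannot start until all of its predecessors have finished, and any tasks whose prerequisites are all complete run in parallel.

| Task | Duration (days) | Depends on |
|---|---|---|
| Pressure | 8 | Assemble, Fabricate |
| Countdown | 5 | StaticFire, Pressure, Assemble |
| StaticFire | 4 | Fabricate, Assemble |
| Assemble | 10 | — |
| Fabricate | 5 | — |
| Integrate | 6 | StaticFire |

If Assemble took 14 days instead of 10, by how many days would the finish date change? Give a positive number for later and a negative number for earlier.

4

Critical path before the change: Assemble→Pressure→Countdown = 10+8+5 = 23 giving 23 days.
Assemble lies on that path, so at 14 days the path becomes 27 days.
No other chain overtakes it, so the finish is 27 days.
Change in finish: 27 − 23 = +4 days.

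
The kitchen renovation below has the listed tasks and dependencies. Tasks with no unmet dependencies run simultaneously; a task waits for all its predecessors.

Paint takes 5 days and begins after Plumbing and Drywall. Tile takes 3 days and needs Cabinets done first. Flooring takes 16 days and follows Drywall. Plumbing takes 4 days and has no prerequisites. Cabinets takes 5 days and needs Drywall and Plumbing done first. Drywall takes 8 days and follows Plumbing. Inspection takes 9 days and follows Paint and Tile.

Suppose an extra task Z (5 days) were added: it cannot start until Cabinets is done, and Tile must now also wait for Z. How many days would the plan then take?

Originally the plan takes 29 days.
With Z inserted, Tile now waits for max(Cabinets, Z).
New critical path: Plumbing→Drywall→Cabinets→Z→Tile→Inspection = 4+8+5+5+3+9 = 34 ⇒ 34 days.

34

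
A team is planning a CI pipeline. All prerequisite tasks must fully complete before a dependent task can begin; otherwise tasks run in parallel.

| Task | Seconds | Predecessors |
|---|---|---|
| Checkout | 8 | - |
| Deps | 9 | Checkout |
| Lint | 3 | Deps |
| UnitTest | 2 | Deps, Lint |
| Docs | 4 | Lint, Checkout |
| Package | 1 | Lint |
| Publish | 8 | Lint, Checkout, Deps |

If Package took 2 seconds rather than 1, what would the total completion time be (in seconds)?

As given, the longest chain is Checkout→Deps→Lint→Publish = 8+9+3+8 = 28, so the finish is 28 seconds.
Package is off the critical path — its longest chain is 21 seconds, giving 7 of slack.
That remains the longest chain; total 28 seconds.

28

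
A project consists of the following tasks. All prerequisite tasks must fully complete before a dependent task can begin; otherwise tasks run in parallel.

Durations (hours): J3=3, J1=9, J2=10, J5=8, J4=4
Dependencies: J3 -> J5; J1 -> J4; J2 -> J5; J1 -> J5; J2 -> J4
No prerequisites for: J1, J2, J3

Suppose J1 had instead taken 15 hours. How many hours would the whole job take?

Baseline: J2→J5 = 10+8 = 18 → 18 hours.
J1 is off the critical path — its longest chain is 17 hours, giving 1 of slack.
New critical path: J1→J5 = 15+8 = 23 ⇒ 23 hours.

23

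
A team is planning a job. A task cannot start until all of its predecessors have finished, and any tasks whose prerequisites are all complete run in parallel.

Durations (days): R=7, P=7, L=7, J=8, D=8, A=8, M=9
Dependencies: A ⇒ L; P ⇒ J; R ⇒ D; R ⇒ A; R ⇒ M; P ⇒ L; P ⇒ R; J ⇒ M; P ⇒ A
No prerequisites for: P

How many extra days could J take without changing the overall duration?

5

P→R→A→L = 7+7+8+7 = 29 sets the makespan at 29 days.
The longest chain containing J totals 24 days.
Float = 29 − 24 = 5.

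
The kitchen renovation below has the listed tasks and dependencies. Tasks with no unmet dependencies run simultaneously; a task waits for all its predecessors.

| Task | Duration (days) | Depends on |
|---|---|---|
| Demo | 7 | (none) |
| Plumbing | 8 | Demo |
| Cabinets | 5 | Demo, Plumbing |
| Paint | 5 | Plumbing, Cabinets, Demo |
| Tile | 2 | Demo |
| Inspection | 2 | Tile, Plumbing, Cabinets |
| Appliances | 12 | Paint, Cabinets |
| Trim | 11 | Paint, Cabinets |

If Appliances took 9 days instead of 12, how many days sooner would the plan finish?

1

Critical path before the change: Demo→Plumbing→Cabinets→Paint→Appliances = 7+8+5+5+12 = 37 giving 37 days.
Appliances lies on that path, so at 9 days the path becomes 34 days.
New critical path: Demo→Plumbing→Cabinets→Paint→Trim = 7+8+5+5+11 = 36 ⇒ 36 days.
Change in finish: 36 − 37 = -1 days.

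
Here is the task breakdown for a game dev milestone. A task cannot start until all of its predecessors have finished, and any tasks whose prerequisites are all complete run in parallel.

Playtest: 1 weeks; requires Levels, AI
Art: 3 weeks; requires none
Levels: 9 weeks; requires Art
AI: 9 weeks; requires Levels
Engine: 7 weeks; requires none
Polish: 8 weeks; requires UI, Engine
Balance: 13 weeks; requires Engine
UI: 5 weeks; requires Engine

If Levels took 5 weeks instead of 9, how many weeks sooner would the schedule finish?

Critical path before the change: Art→Levels→AI→Playtest = 3+9+9+1 = 22 giving 22 weeks.
Since Levels is critical, the -4 change carries straight to that chain (now 18 weeks).
The binding chain switches to Engine→UI→Polish = 7+5+8 = 20; finish 20 weeks.
Change in finish: 20 − 22 = -2 weeks.

2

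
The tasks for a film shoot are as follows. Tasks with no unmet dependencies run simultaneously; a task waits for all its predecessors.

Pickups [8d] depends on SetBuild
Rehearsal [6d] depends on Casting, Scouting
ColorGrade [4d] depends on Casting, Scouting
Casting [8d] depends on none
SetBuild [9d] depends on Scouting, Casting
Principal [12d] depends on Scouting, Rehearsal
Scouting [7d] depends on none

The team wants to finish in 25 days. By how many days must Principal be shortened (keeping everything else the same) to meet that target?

Current finish: 26 days; target: 25.
Principal is on every critical path, so each day cut from Principal cuts the finish by one (this holds down to a finish of 25).
Need 26 − 25 = 1 day off Principal → Principal becomes 11 days, finish becomes 25.

1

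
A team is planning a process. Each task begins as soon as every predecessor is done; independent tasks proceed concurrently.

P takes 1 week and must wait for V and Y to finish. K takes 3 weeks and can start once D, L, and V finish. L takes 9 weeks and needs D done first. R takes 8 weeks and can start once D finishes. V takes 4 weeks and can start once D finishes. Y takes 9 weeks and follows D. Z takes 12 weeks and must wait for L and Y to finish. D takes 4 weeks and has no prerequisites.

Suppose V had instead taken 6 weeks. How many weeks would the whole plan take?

25

Baseline: D→L→Z = 4+9+12 = 25 → 25 weeks.
V is off the critical path — its longest chain is 11 weeks, giving 14 of slack.
That remains the longest chain; total 25 weeks.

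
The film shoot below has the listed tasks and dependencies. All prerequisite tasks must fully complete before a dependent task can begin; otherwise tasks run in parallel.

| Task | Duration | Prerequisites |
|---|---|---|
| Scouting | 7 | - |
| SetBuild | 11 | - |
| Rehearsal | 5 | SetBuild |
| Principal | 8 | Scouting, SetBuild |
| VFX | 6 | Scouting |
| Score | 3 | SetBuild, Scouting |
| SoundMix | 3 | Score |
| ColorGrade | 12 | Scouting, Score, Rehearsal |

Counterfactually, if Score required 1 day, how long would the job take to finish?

The binding path is SetBuild→Rehearsal→ColorGrade = 11+5+12 = 28; finish at 28 days.
Score has 2 days of float (longest path through it is 26).
That remains the longest chain; total 28 days.

28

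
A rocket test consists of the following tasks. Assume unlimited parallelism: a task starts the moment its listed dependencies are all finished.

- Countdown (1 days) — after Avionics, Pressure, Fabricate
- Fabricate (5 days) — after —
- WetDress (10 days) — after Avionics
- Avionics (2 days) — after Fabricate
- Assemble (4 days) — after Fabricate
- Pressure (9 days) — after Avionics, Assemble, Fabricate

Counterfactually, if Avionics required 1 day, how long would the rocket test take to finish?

19

Baseline: Fabricate→Assemble→Pressure→Countdown = 5+4+9+1 = 19 → 19 days.
Avionics is off the critical path — its longest chain is 17 days, giving 2 of slack.
The critical path is still Fabricate→Assemble→Pressure→Countdown; finish is now 19 days.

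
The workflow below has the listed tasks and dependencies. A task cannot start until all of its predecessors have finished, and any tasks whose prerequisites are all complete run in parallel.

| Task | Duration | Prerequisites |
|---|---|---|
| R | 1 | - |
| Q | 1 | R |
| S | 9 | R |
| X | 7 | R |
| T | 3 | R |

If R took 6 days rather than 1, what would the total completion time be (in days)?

As given, the longest chain is R→S = 1+9 = 10, so the finish is 10 days.
R lies on that path, so at 6 days the path becomes 15 days.
The critical path is still R→S; finish is now 15 days.

15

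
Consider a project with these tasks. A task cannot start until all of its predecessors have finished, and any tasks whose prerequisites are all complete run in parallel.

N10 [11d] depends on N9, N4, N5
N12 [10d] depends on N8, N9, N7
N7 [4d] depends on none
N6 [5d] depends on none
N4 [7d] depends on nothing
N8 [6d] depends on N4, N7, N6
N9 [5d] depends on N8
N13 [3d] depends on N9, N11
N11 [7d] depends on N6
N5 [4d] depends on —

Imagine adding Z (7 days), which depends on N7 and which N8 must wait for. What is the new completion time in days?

Originally the plan takes 29 days.
With Z inserted, N8 now waits for max(N4, N7, N6, Z).
New critical path: N7→Z→N8→N9→N10 = 4+7+6+5+11 = 33 ⇒ 33 days.

33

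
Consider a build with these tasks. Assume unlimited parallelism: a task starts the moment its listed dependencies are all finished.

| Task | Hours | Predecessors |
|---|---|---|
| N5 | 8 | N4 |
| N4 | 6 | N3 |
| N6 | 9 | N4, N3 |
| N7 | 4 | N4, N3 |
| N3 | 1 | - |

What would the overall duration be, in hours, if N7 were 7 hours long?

Critical path before the change: N3→N4→N6 = 1+6+9 = 16 giving 16 hours.
N7 has 5 hours of float (longest path through it is 11).
That remains the longest chain; total 16 hours.

16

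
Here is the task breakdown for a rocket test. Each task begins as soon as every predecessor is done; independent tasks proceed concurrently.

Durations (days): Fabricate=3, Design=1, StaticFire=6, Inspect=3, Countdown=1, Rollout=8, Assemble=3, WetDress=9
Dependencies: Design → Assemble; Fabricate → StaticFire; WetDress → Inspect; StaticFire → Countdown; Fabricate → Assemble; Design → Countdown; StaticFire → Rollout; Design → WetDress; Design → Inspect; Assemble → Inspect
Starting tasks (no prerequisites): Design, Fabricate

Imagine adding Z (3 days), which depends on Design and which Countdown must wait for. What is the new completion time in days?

Originally the project takes 17 days.
With Z inserted, Countdown now waits for max(Design, StaticFire, Z).
New critical path: Fabricate→StaticFire→Rollout = 3+6+8 = 17 ⇒ 17 days.

17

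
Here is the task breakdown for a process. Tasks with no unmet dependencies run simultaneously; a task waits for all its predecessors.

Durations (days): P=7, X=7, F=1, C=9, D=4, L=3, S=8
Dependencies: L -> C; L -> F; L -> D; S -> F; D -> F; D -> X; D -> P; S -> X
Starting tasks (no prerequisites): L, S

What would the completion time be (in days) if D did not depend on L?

With the dependency in place, S→X = 8+7 = 15 sets the finish at 15 days.
Without L→D, D's earliest start moves from 3 to 0.
The longest chain is now S→X = 8+7 = 15, so the job takes 15 days.

15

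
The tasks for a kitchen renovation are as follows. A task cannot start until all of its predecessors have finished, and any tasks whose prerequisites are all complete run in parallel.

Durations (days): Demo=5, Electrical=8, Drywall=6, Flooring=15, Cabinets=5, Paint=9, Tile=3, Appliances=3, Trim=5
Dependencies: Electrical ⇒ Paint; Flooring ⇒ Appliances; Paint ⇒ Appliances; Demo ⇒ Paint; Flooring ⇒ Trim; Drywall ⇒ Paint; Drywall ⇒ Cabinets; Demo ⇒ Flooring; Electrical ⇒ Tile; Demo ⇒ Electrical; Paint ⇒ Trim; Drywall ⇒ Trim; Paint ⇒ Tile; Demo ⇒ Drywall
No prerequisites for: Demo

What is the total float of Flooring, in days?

Demo→Electrical→Paint→Trim = 5+8+9+5 = 27 sets the makespan at 27 days.
The longest chain containing Flooring totals 25 days.
Slack of Flooring = 7 − 5 = 2 days.

2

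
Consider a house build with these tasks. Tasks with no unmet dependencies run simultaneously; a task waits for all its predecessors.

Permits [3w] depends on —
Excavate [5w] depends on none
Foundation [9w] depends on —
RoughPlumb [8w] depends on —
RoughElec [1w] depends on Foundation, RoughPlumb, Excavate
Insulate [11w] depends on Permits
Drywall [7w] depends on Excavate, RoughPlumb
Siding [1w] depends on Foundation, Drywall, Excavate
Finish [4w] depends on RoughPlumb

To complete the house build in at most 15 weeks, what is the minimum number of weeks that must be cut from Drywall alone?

1

Current finish: 16 weeks; target: 15.
Drywall is on every critical path, so each week cut from Drywall cuts the finish by one (this holds down to a finish of 14).
Need 16 − 15 = 1 week off Drywall → Drywall becomes 6 weeks, finish becomes 15.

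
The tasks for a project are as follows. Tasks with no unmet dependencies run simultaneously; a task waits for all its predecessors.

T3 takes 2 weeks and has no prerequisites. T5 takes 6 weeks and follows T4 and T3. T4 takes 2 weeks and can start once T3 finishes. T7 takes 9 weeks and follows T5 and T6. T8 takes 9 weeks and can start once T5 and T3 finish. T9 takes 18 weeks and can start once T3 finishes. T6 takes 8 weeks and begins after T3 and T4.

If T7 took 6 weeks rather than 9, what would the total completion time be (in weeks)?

20

The binding path is T3→T4→T6→T7 = 2+2+8+9 = 21; finish at 21 weeks.
Since T7 is critical, the -3 change carries straight to that chain (now 18 weeks).
Now T3→T9 = 2+18 = 20 is longest, so the finish becomes 20 weeks.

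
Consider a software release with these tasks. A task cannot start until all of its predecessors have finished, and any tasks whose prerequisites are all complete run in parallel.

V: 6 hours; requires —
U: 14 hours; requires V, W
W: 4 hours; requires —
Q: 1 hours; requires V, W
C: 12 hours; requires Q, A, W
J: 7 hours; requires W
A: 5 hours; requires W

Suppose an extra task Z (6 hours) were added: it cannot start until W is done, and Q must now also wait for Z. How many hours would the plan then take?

Originally the plan takes 21 hours.
With Z inserted, Q now waits for max(V, W, Z).
New critical path: W→Z→Q→C = 4+6+1+12 = 23 ⇒ 23 hours.

23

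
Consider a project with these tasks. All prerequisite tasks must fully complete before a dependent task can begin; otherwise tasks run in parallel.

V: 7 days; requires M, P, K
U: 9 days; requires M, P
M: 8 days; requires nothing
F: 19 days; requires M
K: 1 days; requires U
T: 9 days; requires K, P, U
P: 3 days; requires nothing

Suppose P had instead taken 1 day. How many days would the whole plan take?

27

The binding path is M→U→K→T = 8+9+1+9 = 27; finish at 27 days.
The longest path through P is only 22 days, so P has float 5.
No other chain overtakes it, so the finish is 27 days.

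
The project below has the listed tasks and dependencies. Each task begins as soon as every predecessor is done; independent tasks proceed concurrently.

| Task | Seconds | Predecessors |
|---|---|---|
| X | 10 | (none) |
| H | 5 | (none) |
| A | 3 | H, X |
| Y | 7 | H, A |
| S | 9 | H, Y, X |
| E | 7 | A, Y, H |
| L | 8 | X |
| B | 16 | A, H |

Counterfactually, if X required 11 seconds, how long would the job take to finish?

30

Baseline: X→A→Y→S = 10+3+7+9 = 29 → 29 seconds.
Since X is critical, the +1 change carries straight to that chain (now 30 seconds).
No other chain overtakes it, so the finish is 30 seconds.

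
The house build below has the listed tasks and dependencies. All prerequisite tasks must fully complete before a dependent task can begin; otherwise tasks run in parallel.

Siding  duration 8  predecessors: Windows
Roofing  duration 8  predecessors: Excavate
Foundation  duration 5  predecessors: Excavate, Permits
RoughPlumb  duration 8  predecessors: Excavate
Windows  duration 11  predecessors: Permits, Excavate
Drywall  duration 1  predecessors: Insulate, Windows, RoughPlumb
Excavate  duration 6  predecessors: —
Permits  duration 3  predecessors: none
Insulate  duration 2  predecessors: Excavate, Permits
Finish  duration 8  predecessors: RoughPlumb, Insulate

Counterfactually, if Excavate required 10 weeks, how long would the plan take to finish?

As given, the longest chain is Excavate→Windows→Siding = 6+11+8 = 25, so the finish is 25 weeks.
Since Excavate is critical, the +4 change carries straight to that chain (now 29 weeks).
The critical path is still Excavate→Windows→Siding; finish is now 29 weeks.

29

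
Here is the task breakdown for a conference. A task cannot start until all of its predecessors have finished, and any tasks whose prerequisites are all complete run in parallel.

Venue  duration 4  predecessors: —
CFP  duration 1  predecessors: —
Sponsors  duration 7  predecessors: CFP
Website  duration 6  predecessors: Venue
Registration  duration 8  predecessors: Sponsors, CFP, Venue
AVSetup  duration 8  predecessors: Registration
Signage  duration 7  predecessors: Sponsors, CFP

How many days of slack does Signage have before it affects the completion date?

9

Critical path: CFP→Sponsors→Registration→AVSetup = 1+7+8+8 = 24, so the finish is 24 days.
The longest chain containing Signage totals 15 days.
Float = 24 − 15 = 9.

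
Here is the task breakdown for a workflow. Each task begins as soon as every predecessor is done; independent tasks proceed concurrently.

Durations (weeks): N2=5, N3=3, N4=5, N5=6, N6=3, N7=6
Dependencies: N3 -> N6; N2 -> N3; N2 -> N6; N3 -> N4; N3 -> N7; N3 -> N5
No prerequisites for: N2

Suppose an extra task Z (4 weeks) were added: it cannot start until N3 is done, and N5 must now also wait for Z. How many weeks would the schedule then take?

Originally the schedule takes 14 weeks.
With Z inserted, N5 now waits for max(N3, Z).
New critical path: N2→N3→Z→N5 = 5+3+4+6 = 18 ⇒ 18 weeks.

18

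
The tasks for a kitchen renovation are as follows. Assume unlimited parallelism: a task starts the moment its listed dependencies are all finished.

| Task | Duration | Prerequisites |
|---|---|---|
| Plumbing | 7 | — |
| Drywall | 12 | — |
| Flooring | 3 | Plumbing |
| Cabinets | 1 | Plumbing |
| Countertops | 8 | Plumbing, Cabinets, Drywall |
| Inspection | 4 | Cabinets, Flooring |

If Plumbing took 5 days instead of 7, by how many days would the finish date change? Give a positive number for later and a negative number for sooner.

0

Actual critical path: Drywall→Countertops = 12+8 = 20 ⇒ 20 days.
The longest path through Plumbing is only 16 days, so Plumbing has float 4.
No other chain overtakes it, so the finish is 20 days.
Change in finish: 20 − 20 = +0 days.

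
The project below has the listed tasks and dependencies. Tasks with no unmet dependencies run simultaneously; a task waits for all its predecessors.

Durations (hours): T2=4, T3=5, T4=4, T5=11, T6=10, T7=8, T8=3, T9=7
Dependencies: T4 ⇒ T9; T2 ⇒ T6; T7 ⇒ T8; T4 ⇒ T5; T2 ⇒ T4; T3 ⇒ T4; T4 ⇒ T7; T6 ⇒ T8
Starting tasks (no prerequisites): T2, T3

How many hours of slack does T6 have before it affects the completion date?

T3→T4→T5 = 5+4+11 = 20 sets the makespan at 20 hours.
Longest path through T6: 17 hours (earliest finish 14, latest finish 17).
Float = 20 − 17 = 3.

3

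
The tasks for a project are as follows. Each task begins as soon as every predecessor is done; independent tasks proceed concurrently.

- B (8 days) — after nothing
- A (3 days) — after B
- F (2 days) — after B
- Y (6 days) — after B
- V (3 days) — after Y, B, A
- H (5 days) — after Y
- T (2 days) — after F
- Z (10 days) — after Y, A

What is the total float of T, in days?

12

B→Y→Z = 8+6+10 = 24 sets the makespan at 24 days.
T finishes as early as 12 and must finish by 24.
Float = 24 − 12 = 12.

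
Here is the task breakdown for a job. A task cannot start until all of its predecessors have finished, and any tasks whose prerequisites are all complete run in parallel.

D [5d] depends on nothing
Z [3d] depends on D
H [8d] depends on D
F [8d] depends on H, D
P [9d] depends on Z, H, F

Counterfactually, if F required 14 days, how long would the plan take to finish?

36

Baseline: D→H→F→P = 5+8+8+9 = 30 → 30 days.
Since F is critical, the +6 change carries straight to that chain (now 36 days).
The critical path is still D→H→F→P; finish is now 36 days.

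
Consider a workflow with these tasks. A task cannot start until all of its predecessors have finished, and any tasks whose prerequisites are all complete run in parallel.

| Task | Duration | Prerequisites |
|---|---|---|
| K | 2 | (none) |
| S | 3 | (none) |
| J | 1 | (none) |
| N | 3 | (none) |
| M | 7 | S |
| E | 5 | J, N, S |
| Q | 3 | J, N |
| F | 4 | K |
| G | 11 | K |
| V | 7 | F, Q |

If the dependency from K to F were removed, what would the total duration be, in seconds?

With the dependency in place, K→F→V = 2+4+7 = 13 sets the finish at 13 seconds.
Without K→F, F's earliest start moves from 2 to 0.
New critical path: K→G = 2+11 = 13 ⇒ 13 seconds.

13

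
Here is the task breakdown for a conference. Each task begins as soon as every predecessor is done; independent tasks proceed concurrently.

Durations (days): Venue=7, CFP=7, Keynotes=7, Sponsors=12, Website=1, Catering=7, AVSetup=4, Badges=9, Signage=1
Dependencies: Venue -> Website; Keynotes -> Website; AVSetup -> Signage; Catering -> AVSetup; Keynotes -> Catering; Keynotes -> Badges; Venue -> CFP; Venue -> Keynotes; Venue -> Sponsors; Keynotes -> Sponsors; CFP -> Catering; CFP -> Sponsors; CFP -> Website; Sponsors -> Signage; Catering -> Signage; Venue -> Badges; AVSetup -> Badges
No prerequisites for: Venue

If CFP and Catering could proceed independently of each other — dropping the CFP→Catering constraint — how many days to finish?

Before: longest chain Venue→CFP→Catering→AVSetup→Badges = 7+7+7+4+9 = 34, finish 34.
Dropping CFP→Catering doesn't change Catering's earliest start (14); another predecessor still binds.
New critical path: Venue→Keynotes→Catering→AVSetup→Badges = 7+7+7+4+9 = 34 ⇒ 34 days.

34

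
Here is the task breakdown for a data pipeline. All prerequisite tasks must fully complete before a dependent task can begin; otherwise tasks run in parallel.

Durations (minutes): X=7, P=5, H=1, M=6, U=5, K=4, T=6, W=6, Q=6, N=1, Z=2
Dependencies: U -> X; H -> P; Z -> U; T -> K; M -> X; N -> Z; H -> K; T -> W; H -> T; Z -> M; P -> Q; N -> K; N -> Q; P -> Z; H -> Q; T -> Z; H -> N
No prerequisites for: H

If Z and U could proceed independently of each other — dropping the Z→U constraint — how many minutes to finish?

22

Before: longest chain H→T→Z→M→X = 1+6+2+6+7 = 22, finish 22.
Without Z→U, U's earliest start moves from 9 to 0.
New critical path: H→T→Z→M→X = 1+6+2+6+7 = 22 ⇒ 22 minutes.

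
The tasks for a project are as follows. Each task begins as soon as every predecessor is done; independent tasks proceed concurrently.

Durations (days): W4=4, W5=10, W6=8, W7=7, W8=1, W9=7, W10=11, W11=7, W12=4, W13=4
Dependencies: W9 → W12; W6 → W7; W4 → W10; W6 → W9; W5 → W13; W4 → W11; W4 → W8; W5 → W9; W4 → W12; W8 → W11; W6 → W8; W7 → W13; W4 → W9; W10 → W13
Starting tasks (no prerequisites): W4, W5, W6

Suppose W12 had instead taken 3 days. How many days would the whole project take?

The binding path is W5→W9→W12 = 10+7+4 = 21; finish at 21 days.
Since W12 is critical, the -1 change carries straight to that chain (now 20 days).
No other chain overtakes it, so the finish is 20 days.

20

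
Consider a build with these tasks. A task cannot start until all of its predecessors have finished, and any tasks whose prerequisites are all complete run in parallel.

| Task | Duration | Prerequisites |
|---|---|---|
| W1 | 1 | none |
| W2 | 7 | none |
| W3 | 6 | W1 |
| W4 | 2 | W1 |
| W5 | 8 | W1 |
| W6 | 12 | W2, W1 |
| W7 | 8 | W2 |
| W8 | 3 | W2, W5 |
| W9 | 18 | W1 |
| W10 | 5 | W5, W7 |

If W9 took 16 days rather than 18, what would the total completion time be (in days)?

The binding path is W2→W7→W10 = 7+8+5 = 20; finish at 20 days.
W9 is off the critical path — its longest chain is 19 days, giving 1 of slack.
The critical path is still W2→W7→W10; finish is now 20 days.

20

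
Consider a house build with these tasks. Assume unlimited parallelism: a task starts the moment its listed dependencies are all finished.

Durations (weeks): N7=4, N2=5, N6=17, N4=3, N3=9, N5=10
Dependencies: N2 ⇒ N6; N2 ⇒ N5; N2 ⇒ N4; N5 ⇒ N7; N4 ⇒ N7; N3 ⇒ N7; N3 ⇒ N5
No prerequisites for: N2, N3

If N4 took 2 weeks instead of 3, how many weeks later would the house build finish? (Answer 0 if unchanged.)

0

Actual critical path: N3→N5→N7 = 9+10+4 = 23 ⇒ 23 weeks.
N4 has 11 weeks of float (longest path through it is 12).
The critical path is still N3→N5→N7; finish is now 23 weeks.
Change in finish: 23 − 23 = +0 weeks.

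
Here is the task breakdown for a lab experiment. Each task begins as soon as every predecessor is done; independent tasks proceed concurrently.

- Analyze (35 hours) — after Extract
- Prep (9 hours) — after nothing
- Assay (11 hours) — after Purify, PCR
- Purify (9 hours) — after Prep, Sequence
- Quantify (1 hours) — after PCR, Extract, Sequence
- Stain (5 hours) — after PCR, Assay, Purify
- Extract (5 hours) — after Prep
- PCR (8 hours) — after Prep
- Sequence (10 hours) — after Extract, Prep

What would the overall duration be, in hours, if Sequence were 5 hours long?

49

As given, the longest chain is Prep→Extract→Sequence→Purify→Assay→Stain = 9+5+10+9+11+5 = 49, so the finish is 49 hours.
Sequence lies on that path, so at 5 hours the path becomes 44 hours.
Now Prep→Extract→Analyze = 9+5+35 = 49 is longest, so the finish becomes 49 hours.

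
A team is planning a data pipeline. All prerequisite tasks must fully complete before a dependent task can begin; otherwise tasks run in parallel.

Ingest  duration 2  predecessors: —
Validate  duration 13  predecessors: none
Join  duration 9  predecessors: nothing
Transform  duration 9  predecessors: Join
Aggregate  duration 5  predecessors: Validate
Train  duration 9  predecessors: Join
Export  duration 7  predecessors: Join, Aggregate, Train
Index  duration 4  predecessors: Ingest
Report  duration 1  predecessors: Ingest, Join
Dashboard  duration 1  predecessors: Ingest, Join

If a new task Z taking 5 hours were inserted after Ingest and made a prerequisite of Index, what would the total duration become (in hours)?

25

Originally the plan takes 25 hours.
With Z inserted, Index now waits for max(Ingest, Z).
New critical path: Validate→Aggregate→Export = 13+5+7 = 25 ⇒ 25 hours.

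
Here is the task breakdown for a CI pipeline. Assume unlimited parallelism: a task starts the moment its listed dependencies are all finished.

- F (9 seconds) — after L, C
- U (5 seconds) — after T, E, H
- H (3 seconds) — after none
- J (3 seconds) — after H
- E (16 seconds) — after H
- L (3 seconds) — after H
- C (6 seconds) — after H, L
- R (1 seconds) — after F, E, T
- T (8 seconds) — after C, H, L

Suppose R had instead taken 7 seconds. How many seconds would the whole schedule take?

As given, the longest chain is H→L→C→T→U = 3+3+6+8+5 = 25, so the finish is 25 seconds.
R has 3 seconds of float (longest path through it is 22).
Now H→L→C→F→R = 3+3+6+9+7 = 28 is longest, so the finish becomes 28 seconds.

28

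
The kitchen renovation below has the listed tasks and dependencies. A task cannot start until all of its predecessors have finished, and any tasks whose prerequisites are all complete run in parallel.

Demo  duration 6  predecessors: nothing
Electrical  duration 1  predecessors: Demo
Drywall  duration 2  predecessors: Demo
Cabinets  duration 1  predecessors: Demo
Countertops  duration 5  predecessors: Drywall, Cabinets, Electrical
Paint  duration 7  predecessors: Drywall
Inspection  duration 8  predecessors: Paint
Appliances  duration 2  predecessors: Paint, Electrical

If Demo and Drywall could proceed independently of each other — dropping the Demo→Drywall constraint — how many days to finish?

Original critical path: Demo→Drywall→Paint→Inspection = 6+2+7+8 = 23 ⇒ 23 days.
Without Demo→Drywall, Drywall's earliest start moves from 6 to 0.
The longest chain is now Drywall→Paint→Inspection = 2+7+8 = 17, so the job takes 17 days.

17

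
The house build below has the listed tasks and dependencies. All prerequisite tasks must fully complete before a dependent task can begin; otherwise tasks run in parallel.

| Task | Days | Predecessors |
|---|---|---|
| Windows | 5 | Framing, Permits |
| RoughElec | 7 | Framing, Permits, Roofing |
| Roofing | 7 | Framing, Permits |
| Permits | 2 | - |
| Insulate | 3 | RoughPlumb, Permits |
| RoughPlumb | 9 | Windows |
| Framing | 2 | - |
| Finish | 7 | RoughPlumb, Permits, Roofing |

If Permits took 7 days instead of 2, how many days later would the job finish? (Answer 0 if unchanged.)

Actual critical path: Permits→Windows→RoughPlumb→Finish = 2+5+9+7 = 23 ⇒ 23 days.
Since Permits is critical, the +5 change carries straight to that chain (now 28 days).
The critical path is still Permits→Windows→RoughPlumb→Finish; finish is now 28 days.
Change in finish: 28 − 23 = +5 days.

5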